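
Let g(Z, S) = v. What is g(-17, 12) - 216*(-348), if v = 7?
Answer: 75175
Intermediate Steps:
g(Z, S) = 7
g(-17, 12) - 216*(-348) = 7 - 216*(-348) = 7 + 75168 = 75175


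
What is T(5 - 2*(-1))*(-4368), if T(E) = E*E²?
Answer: -1498224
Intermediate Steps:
T(E) = E³
T(5 - 2*(-1))*(-4368) = (5 - 2*(-1))³*(-4368) = (5 + 2)³*(-4368) = 7³*(-4368) = 343*(-4368) = -1498224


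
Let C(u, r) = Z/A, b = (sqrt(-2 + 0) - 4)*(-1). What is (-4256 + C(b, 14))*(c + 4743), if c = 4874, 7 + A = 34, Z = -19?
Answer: -1105291427/27 ≈ -4.0937e+7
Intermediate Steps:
A = 27 (A = -7 + 34 = 27)
b = 4 - I*sqrt(2) (b = (sqrt(-2) - 4)*(-1) = (I*sqrt(2) - 4)*(-1) = (-4 + I*sqrt(2))*(-1) = 4 - I*sqrt(2) ≈ 4.0 - 1.4142*I)
C(u, r) = -19/27
(-4256 + C(b, 14))*(c + 4743) = (-4256 - 19/27)*(4874 + 4743) = -114931/27*9617 = -1105291427/27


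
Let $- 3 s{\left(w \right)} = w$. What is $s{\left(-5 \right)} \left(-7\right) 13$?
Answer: $- \frac{455}{3} \approx -151.67$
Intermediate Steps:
$s{\left(w \right)} = - \frac{w}{3}$
$s{\left(-5 \right)} \left(-7\right) 13 = \left(- \frac{1}{3}\right) \left(-5\right) \left(-7\right) 13 = \frac{5}{3} \left(-7\right) 13 = \left(- \frac{35}{3}\right) 13 = - \frac{455}{3}$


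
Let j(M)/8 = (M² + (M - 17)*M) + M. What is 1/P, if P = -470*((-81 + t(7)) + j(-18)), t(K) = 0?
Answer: -1/3481290 ≈ -2.8725e-7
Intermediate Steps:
j(M) = 8*M + 8*M² + 8*M*(-17 + M) (j(M) = 8*((M² + (M - 17)*M) + M) = 8*((M² + (-17 + M)*M) + M) = 8*((M² + M*(-17 + M)) + M) = 8*(M + M² + M*(-17 + M)) = 8*M + 8*M² + 8*M*(-17 + M))
P = -3481290 (P = -470*((-81 + 0) + 16*(-18)*(-8 - 18)) = -470*(-81 + 16*(-18)*(-26)) = -470*(-81 + 7488) = -470*7407 = -3481290)
1/P = 1/(-3481290) = -1/3481290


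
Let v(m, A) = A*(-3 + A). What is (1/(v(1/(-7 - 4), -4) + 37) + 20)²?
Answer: 1692601/4225 ≈ 400.62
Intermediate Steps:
(1/(v(1/(-7 - 4), -4) + 37) + 20)² = (1/(-4*(-3 - 4) + 37) + 20)² = (1/(-4*(-7) + 37) + 20)² = (1/(28 + 37) + 20)² = (1/65 + 20)² = (1301/65)² = 1692601/4225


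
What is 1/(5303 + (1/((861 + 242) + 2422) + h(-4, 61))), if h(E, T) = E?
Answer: 3525/18678976 ≈ 0.00018871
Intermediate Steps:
1/(5303 + (1/((861 + 242) + 2422) + h(-4, 61))) = 1/(5303 + (1/((861 + 242) + 2422) - 4)) = 1/(5303 + (1/(1103 + 2422) - 4)) = 1/(5303 + (1/3525 - 4)) = 1/(5303 - 14099/3525) = 1/(18678976/3525) = 3525/18678976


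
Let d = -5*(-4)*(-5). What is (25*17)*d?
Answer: -42500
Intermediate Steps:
d = -100 (d = 20*(-5) = -100)
(25*17)*d = (25*17)*(-100) = 425*(-100) = -42500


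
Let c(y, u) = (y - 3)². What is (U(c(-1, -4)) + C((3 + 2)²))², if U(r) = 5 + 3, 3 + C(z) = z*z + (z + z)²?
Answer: 9796900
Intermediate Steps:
c(y, u) = (-3 + y)²
C(z) = -3 + 5*z² (C(z) = -3 + (z*z + (z + z)²) = -3 + (z² + (2*z)²) = -3 + (z² + 4*z²) = -3 + 5*z²)
U(r) = 8
(U(c(-1, -4)) + C((3 + 2)²))² = (8 + (-3 + 5*((3 + 2)²)²))² = (8 + (-3 + 5*(5²)²))² = (8 + (-3 + 5*25²))² = (8 + (-3 + 5*625))² = (8 + (-3 + 3125))² = (8 + 3122)² = 3130² = 9796900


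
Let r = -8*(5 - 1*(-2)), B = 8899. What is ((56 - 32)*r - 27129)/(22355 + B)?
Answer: -9491/10418 ≈ -0.91102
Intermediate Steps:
r = -56 (r = -8*(5 + 2) = -8*7 = -56)
((56 - 32)*r - 27129)/(22355 + B) = ((56 - 32)*(-56) - 27129)/(22355 + 8899) = (24*(-56) - 27129)/31254 = (-1344 - 27129)*(1/31254) = -28473*1/31254 = -9491/10418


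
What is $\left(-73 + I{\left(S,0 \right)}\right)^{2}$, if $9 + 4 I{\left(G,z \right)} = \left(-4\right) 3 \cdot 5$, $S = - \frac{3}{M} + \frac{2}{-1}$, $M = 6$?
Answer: $\frac{130321}{16} \approx 8145.1$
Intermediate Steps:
$S = - \frac{5}{2}$ ($S = - \frac{3}{6} + \frac{2}{-1} = \left(-3\right) \frac{1}{6} + 2 \left(-1\right) = - \frac{1}{2} - 2 = - \frac{5}{2} \approx -2.5$)
$I{\left(G,z \right)} = - \frac{69}{4}$ ($I{\left(G,z \right)} = - \frac{9}{4} + \frac{\left(-4\right) 3 \cdot 5}{4} = - \frac{9}{4} + \frac{\left(-12\right) 5}{4} = - \frac{9}{4} + \frac{1}{4} \left(-60\right) = - \frac{9}{4} - 15 = - \frac{69}{4}$)
$\left(-73 + I{\left(S,0 \right)}\right)^{2} = \left(-73 - \frac{69}{4}\right)^{2} = \left(- \frac{361}{4}\right)^{2} = \frac{130321}{16}$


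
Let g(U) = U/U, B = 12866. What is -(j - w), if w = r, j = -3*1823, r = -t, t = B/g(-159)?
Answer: -7397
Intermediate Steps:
g(U) = 1
t = 12866 (t = 12866/1 = 12866*1 = 12866)
r = -12866 (r = -1*12866 = -12866)
j = -5469
w = -12866
-(j - w) = -(-5469 - 1*(-12866)) = -(-5469 + 12866) = -1*7397 = -7397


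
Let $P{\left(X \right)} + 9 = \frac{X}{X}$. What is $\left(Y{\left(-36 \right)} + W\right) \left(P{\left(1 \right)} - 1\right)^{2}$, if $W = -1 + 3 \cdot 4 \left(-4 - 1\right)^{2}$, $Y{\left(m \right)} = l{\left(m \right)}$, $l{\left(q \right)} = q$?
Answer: $21303$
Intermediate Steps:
$P{\left(X \right)} = -8$ ($P{\left(X \right)} = -9 + \frac{X}{X} = -9 + 1 = -8$)
$Y{\left(m \right)} = m$
$W = 299$ ($W = -1 + 3 \cdot 4 \left(-5\right)^{2} = -1 + 3 \cdot 4 \cdot 25 = -1 + 3 \cdot 100 = -1 + 300 = 299$)
$\left(Y{\left(-36 \right)} + W\right) \left(P{\left(1 \right)} - 1\right)^{2} = \left(-36 + 299\right) \left(-8 - 1\right)^{2} = 263 \left(-9\right)^{2} = 263 \cdot 81 = 21303$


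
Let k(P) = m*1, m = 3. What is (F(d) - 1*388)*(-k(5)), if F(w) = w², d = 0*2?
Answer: 1164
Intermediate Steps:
k(P) = 3 (k(P) = 3*1 = 3)
d = 0
(F(d) - 1*388)*(-k(5)) = (0² - 1*388)*(-1*3) = (0 - 388)*(-3) = -388*(-3) = 1164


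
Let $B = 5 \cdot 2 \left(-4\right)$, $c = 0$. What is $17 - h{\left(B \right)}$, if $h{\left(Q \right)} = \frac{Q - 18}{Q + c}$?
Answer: $\frac{311}{20} \approx 15.55$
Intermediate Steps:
$B = -40$ ($B = 10 \left(-4\right) = -40$)
$h{\left(Q \right)} = \frac{-18 + Q}{Q}$ ($h{\left(Q \right)} = \frac{Q - 18}{Q + 0} = \frac{-18 + Q}{Q}$)
$17 - h{\left(B \right)} = 17 - \frac{-18 - 40}{-40} = 17 - \left(- \frac{1}{40}\right) \left(-58\right) = 17 - \frac{29}{20} = \frac{311}{20}$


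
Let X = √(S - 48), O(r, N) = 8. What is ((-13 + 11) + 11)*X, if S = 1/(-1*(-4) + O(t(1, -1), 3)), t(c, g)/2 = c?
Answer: 15*I*√69/2 ≈ 62.3*I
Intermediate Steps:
t(c, g) = 2*c
S = 1/12 (S = 1/(-1*(-4) + 8) = 1/(4 + 8) = 1/12 ≈ 0.083333)
X = 5*I*√69/6 (X = √(1/12 - 48) = √(-575/12) = 5*I*√69/6 ≈ 6.9222*I)
((-13 + 11) + 11)*X = ((-13 + 11) + 11)*(5*I*√69/6) = (-2 + 11)*(5*I*√69/6) = 9*(5*I*√69/6) = 15*I*√69/2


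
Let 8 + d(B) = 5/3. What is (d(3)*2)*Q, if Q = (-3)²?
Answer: -114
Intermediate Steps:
d(B) = -19/3 (d(B) = -8 + 5/3 = -19/3)
Q = 9
(d(3)*2)*Q = -19/3*2*9 = -38/3*9 = -114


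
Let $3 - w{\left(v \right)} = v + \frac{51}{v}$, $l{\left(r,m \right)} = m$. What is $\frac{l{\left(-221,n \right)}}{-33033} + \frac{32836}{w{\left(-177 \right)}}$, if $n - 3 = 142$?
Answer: $\frac{5817643757}{31942911} \approx 182.13$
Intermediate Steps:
$n = 145$ ($n = 3 + 142 = 145$)
$w{\left(v \right)} = 3 - v - \frac{51}{v}$ ($w{\left(v \right)} = 3 - \left(v + \frac{51}{v}\right) = 3 - v - \frac{51}{v}$)
$\frac{l{\left(-221,n \right)}}{-33033} + \frac{32836}{w{\left(-177 \right)}} = \frac{145}{-33033} + \frac{32836}{3 - -177 - \frac{51}{-177}} = 145 \left(- \frac{1}{33033}\right) + \frac{32836}{3 + 177 - - \frac{17}{59}} = - \frac{145}{33033} + \frac{32836}{3 + 177 + \frac{17}{59}} = - \frac{145}{33033} + \frac{32836}{\frac{10637}{59}} = - \frac{145}{33033} + 32836 \cdot \frac{59}{10637} = - \frac{145}{33033} + \frac{1937324}{10637} = \frac{5817643757}{31942911}$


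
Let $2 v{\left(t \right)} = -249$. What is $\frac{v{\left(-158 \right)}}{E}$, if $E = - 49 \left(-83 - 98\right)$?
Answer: $- \frac{249}{17738} \approx -0.014038$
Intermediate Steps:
$v{\left(t \right)} = - \frac{249}{2}$ ($v{\left(t \right)} = \frac{1}{2} \left(-249\right) = - \frac{249}{2}$)
$E = 8869$ ($E = \left(-49\right) \left(-181\right) = 8869$)
$\frac{v{\left(-158 \right)}}{E} = - \frac{249}{2 \cdot 8869} = \left(- \frac{249}{2}\right) \frac{1}{8869} = - \frac{249}{17738}$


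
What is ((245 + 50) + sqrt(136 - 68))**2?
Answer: 87093 + 1180*sqrt(17) ≈ 91958.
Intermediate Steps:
((245 + 50) + sqrt(136 - 68))**2 = (295 + sqrt(68))**2 = (295 + 2*sqrt(17))**2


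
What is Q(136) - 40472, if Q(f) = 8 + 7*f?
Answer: -39512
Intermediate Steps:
Q(136) - 40472 = (8 + 7*136) - 40472 = (8 + 952) - 40472 = 960 - 40472 = -39512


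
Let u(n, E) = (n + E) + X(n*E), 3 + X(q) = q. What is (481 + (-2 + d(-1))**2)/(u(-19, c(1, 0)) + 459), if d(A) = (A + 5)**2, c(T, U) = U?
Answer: 677/437 ≈ 1.5492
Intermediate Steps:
X(q) = -3 + q
d(A) = (5 + A)**2
u(n, E) = -3 + E + n + E*n (u(n, E) = (n + E) + (-3 + n*E) = (E + n) + (-3 + E*n) = -3 + E + n + E*n)
(481 + (-2 + d(-1))**2)/(u(-19, c(1, 0)) + 459) = (481 + (-2 + (5 - 1)**2)**2)/((-3 + 0 - 19 + 0*(-19)) + 459) = (481 + (-2 + 4**2)**2)/((-3 + 0 - 19 + 0) + 459) = (481 + (-2 + 16)**2)/(-22 + 459) = (481 + 14**2)/437 = (481 + 196)*(1/437) = 677*(1/437) = 677/437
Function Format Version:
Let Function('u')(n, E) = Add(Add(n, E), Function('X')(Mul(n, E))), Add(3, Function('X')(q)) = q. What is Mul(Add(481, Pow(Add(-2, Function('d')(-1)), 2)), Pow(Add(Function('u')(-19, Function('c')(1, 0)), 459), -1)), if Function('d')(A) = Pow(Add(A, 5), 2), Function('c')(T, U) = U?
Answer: Rational(677, 437) ≈ 1.5492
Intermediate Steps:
Function('X')(q) = Add(-3, q)
Function('d')(A) = Pow(Add(5, A), 2)
Function('u')(n, E) = Add(-3, E, n, Mul(E, n)) (Function('u')(n, E) = Add(Add(n, E), Add(-3, Mul(n, E))) = Add(Add(E, n), Add(-3, Mul(E, n))) = Add(-3, E, n, Mul(E, n)))
Mul(Add(481, Pow(Add(-2, Function('d')(-1)), 2)), Pow(Add(Function('u')(-19, Function('c')(1, 0)), 459), -1)) = Mul(Add(481, Pow(Add(-2, Pow(Add(5, -1), 2)), 2)), Pow(Add(Add(-3, 0, -19, Mul(0, -19)), 459), -1)) = Mul(Add(481, Pow(Add(-2, Pow(4, 2)), 2)), Pow(Add(Add(-3, 0, -19, 0), 459), -1)) = Mul(Add(481, Pow(Add(-2, 16), 2)), Pow(Add(-22, 459), -1)) = Mul(Add(481, Pow(14, 2)), Pow(437, -1)) = Mul(Add(481, 196), Rational(1, 437)) = Mul(677, Rational(1, 437)) = Rational(677, 437)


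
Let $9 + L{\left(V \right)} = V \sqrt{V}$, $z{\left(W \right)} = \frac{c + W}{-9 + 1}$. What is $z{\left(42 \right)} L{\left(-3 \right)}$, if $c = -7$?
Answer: $\frac{315}{8} + \frac{105 i \sqrt{3}}{8} \approx 39.375 + 22.733 i$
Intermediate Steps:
$z{\left(W \right)} = \frac{7}{8} - \frac{W}{8}$ ($z{\left(W \right)} = \frac{-7 + W}{-9 + 1} = \frac{-7 + W}{-8} = \left(-7 + W\right) \left(- \frac{1}{8}\right) = \frac{7}{8} - \frac{W}{8}$)
$L{\left(V \right)} = -9 + V^{\frac{3}{2}}$ ($L{\left(V \right)} = -9 + V \sqrt{V} = -9 + V^{\frac{3}{2}}$)
$z{\left(42 \right)} L{\left(-3 \right)} = \left(\frac{7}{8} - \frac{21}{4}\right) \left(-9 + \left(-3\right)^{\frac{3}{2}}\right) = \left(\frac{7}{8} - \frac{21}{4}\right) \left(-9 - 3 i \sqrt{3}\right) = - \frac{35 \left(-9 - 3 i \sqrt{3}\right)}{8} = \frac{315}{8} + \frac{105 i \sqrt{3}}{8}$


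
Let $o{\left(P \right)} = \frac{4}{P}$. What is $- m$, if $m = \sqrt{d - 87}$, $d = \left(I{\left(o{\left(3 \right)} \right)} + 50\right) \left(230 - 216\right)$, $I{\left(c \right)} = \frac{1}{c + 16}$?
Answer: $- \frac{\sqrt{414934}}{26} \approx -24.775$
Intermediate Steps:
$I{\left(c \right)} = \frac{1}{16 + c}$
$d = \frac{18221}{26}$ ($d = \left(\frac{1}{16 + \frac{4}{3}} + 50\right) \left(230 - 216\right) = \left(\frac{1}{16 + 4 \cdot \frac{1}{3}} + 50\right) 14 = \left(\frac{1}{16 + \frac{4}{3}} + 50\right) 14 = \left(\frac{1}{\frac{52}{3}} + 50\right) 14 = \left(\frac{3}{52} + 50\right) 14 = \frac{2603}{52} \cdot 14 = \frac{18221}{26} \approx 700.81$)
$m = \frac{\sqrt{414934}}{26}$ ($m = \sqrt{\frac{18221}{26} - 87} = \sqrt{\frac{15959}{26}} = \frac{\sqrt{414934}}{26} \approx 24.775$)
$- m = - \frac{\sqrt{414934}}{26}$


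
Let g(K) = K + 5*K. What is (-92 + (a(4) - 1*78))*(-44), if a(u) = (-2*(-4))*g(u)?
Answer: -968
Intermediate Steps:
g(K) = 6*K
a(u) = 48*u (a(u) = (-2*(-4))*(6*u) = 8*(6*u) = 48*u)
(-92 + (a(4) - 1*78))*(-44) = (-92 + (48*4 - 1*78))*(-44) = (-92 + (192 - 78))*(-44) = (-92 + 114)*(-44) = 22*(-44) = -968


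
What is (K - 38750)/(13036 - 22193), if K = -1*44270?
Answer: 83020/9157 ≈ 9.0663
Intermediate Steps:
K = -44270
(K - 38750)/(13036 - 22193) = (-44270 - 38750)/(13036 - 22193) = -83020/(-9157) = -83020*(-1/9157) = 83020/9157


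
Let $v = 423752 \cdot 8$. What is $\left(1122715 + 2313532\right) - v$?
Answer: $46231$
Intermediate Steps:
$v = 3390016$
$\left(1122715 + 2313532\right) - v = \left(1122715 + 2313532\right) - 3390016 = 3436247 - 3390016 = 46231$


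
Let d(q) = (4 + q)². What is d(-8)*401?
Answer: 6416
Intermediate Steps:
d(-8)*401 = (4 - 8)²*401 = (-4)²*401 = 16*401 = 6416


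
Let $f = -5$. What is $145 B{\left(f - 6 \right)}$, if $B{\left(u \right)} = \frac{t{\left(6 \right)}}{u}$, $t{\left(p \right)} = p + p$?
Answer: $- \frac{1740}{11} \approx -158.18$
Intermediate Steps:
$t{\left(p \right)} = 2 p$
$B{\left(u \right)} = \frac{12}{u}$ ($B{\left(u \right)} = \frac{2 \cdot 6}{u} = \frac{12}{u}$)
$145 B{\left(f - 6 \right)} = 145 \frac{12}{-5 - 6} = 145 \frac{12}{-11} = 145 \cdot 12 \left(- \frac{1}{11}\right) = 145 \left(- \frac{12}{11}\right) = - \frac{1740}{11}$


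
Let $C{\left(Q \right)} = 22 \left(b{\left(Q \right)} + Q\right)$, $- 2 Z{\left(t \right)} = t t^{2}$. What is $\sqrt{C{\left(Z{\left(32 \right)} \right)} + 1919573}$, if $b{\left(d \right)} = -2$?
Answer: $\sqrt{1559081} \approx 1248.6$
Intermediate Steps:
$Z{\left(t \right)} = - \frac{t^{3}}{2}$ ($Z{\left(t \right)} = - \frac{t t^{2}}{2} = - \frac{t^{3}}{2}$)
$C{\left(Q \right)} = -44 + 22 Q$ ($C{\left(Q \right)} = 22 \left(-2 + Q\right) = -44 + 22 Q$)
$\sqrt{C{\left(Z{\left(32 \right)} \right)} + 1919573} = \sqrt{\left(-44 + 22 \left(- \frac{32^{3}}{2}\right)\right) + 1919573} = \sqrt{\left(-44 + 22 \left(\left(- \frac{1}{2}\right) 32768\right)\right) + 1919573} = \sqrt{\left(-44 + 22 \left(-16384\right)\right) + 1919573} = \sqrt{\left(-44 - 360448\right) + 1919573} = \sqrt{-360492 + 1919573} = \sqrt{1559081}$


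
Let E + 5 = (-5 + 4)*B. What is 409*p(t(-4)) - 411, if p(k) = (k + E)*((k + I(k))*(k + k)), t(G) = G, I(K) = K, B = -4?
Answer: -131291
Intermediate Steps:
E = -1 (E = -5 + (-5 + 4)*(-4) = -5 - 1*(-4) = -5 + 4 = -1)
p(k) = 4*k²*(-1 + k) (p(k) = (k - 1)*((k + k)*(k + k)) = (-1 + k)*((2*k)*(2*k)) = (-1 + k)*(4*k²) = 4*k²*(-1 + k))
409*p(t(-4)) - 411 = 409*(4*(-4)²*(-1 - 4)) - 411 = 409*(4*16*(-5)) - 411 = 409*(-320) - 411 = -130880 - 411 = -131291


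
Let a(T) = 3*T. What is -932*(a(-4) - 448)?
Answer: 428720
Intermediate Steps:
-932*(a(-4) - 448) = -932*(3*(-4) - 448) = -932*(-12 - 448) = -932*(-460) = 428720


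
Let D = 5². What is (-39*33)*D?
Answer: -32175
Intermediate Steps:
D = 25
(-39*33)*D = -39*33*25 = -1287*25 = -32175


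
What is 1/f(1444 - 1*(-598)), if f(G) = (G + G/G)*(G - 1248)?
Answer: 1/1622142 ≈ 6.1647e-7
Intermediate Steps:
f(G) = (1 + G)*(-1248 + G) (f(G) = (G + 1)*(-1248 + G) = (1 + G)*(-1248 + G))
1/f(1444 - 1*(-598)) = 1/(-1248 + (1444 - 1*(-598))² - 1247*(1444 - 1*(-598))) = 1/(-1248 + (1444 + 598)² - 1247*(1444 + 598)) = 1/(-1248 + 2042² - 1247*2042) = 1/(-1248 + 4169764 - 2546374) = 1/1622142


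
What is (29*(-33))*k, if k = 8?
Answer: -7656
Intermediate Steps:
(29*(-33))*k = (29*(-33))*8 = -957*8 = -7656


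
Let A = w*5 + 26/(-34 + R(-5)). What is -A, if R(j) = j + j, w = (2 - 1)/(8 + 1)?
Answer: 7/198 ≈ 0.035354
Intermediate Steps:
w = 1/9 ≈ 0.11111
R(j) = 2*j
A = -7/198 (A = (1/9)*5 + 26/(-34 + 2*(-5)) = 5/9 + 26/(-34 - 10) = 5/9 + 26/(-44) = 5/9 - 1/44*26 = 5/9 - 13/22 = -7/198 ≈ -0.035354)
-A = -1*(-7/198) = 7/198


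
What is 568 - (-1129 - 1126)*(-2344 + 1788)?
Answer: -1253212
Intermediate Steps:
568 - (-1129 - 1126)*(-2344 + 1788) = 568 - (-2255)*(-556) = 568 - 1*1253780 = 568 - 1253780 = -1253212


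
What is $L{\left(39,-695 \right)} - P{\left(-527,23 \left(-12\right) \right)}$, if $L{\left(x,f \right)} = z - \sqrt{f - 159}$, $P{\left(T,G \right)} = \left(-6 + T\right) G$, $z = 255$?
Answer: $-146853 - i \sqrt{854} \approx -1.4685 \cdot 10^{5} - 29.223 i$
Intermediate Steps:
$P{\left(T,G \right)} = G \left(-6 + T\right)$
$L{\left(x,f \right)} = 255 - \sqrt{-159 + f}$ ($L{\left(x,f \right)} = 255 - \sqrt{f - 159} = 255 - \sqrt{-159 + f}$)
$L{\left(39,-695 \right)} - P{\left(-527,23 \left(-12\right) \right)} = \left(255 - \sqrt{-159 - 695}\right) - 23 \left(-12\right) \left(-6 - 527\right) = \left(255 - \sqrt{-854}\right) - \left(-276\right) \left(-533\right) = \left(255 - i \sqrt{854}\right) - 147108 = -146853 - i \sqrt{854}$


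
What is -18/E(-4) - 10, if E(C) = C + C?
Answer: -31/4 ≈ -7.7500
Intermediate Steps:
E(C) = 2*C
-18/E(-4) - 10 = -18/(2*(-4)) - 10 = -18/(-8) - 10 = -18*(-1/8) - 10 = 9/4 - 10 = -31/4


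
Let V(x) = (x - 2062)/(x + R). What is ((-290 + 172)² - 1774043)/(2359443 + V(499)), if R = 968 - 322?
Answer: -2015336255/2701560672 ≈ -0.74599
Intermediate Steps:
R = 646
V(x) = (-2062 + x)/(646 + x) (V(x) = (x - 2062)/(x + 646) = (-2062 + x)/(646 + x))
((-290 + 172)² - 1774043)/(2359443 + V(499)) = ((-290 + 172)² - 1774043)/(2359443 + (-2062 + 499)/(646 + 499)) = ((-118)² - 1774043)/(2359443 - 1563/1145) = (13924 - 1774043)/(2359443 + (1/1145)*(-1563)) = -1760119/(2359443 - 1563/1145) = -1760119/2701560672/1145 = -1760119*1145/2701560672 = -2015336255/2701560672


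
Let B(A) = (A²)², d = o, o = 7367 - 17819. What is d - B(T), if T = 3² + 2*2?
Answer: -39013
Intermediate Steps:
o = -10452
d = -10452
T = 13 (T = 9 + 4 = 13)
B(A) = A⁴
d - B(T) = -10452 - 1*13⁴ = -10452 - 1*28561 = -10452 - 28561 = -39013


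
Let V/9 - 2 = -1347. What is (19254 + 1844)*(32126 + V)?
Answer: 422403058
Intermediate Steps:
V = -12105 (V = 18 + 9*(-1347) = 18 - 12123 = -12105)
(19254 + 1844)*(32126 + V) = (19254 + 1844)*(32126 - 12105) = 21098*20021 = 422403058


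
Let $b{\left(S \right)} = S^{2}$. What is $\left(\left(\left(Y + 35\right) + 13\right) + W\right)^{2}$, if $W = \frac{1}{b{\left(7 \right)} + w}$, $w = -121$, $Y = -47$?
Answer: $\frac{5041}{5184} \approx 0.97241$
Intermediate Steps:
$W = - \frac{1}{72}$ ($W = \frac{1}{7^{2} - 121} = \frac{1}{49 - 121} = \frac{1}{-72} = - \frac{1}{72} \approx -0.013889$)
$\left(\left(\left(Y + 35\right) + 13\right) + W\right)^{2} = \left(\left(\left(-47 + 35\right) + 13\right) - \frac{1}{72}\right)^{2} = \left(\left(-12 + 13\right) - \frac{1}{72}\right)^{2} = \left(1 - \frac{1}{72}\right)^{2} = \left(\frac{71}{72}\right)^{2} = \frac{5041}{5184}$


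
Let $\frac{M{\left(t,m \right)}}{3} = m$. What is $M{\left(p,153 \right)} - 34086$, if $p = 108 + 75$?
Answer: $-33627$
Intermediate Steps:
$p = 183$
$M{\left(t,m \right)} = 3 m$
$M{\left(p,153 \right)} - 34086 = 3 \cdot 153 - 34086 = 459 - 34086 = -33627$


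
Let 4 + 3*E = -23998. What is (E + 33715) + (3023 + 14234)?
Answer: 128914/3 ≈ 42971.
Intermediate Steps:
E = -24002/3 (E = -4/3 + (⅓)*(-23998) = -4/3 - 23998/3 = -24002/3 ≈ -8000.7)
(E + 33715) + (3023 + 14234) = (-24002/3 + 33715) + (3023 + 14234) = 77143/3 + 17257 = 128914/3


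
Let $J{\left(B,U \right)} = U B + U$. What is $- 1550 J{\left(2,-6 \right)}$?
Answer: $27900$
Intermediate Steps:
$J{\left(B,U \right)} = U + B U$ ($J{\left(B,U \right)} = B U + U = U + B U$)
$- 1550 J{\left(2,-6 \right)} = - 1550 \left(- 6 \left(1 + 2\right)\right) = - 1550 \left(\left(-6\right) 3\right) = \left(-1550\right) \left(-18\right) = 27900$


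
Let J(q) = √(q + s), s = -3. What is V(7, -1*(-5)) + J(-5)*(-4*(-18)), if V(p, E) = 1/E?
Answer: ⅕ + 144*I*√2 ≈ 0.2 + 203.65*I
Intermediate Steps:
J(q) = √(-3 + q) (J(q) = √(q - 3) = √(-3 + q))
V(7, -1*(-5)) + J(-5)*(-4*(-18)) = 1/(-1*(-5)) + √(-3 - 5)*(-4*(-18)) = 1/5 + √(-8)*72 = ⅕ + (2*I*√2)*72 = ⅕ + 144*I*√2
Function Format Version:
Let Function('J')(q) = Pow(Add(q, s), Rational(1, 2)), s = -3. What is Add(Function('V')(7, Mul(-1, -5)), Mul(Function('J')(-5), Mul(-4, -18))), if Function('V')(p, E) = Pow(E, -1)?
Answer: Add(Rational(1, 5), Mul(144, I, Pow(2, Rational(1, 2)))) ≈ Add(0.20000, Mul(203.65, I))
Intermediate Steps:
Function('J')(q) = Pow(Add(-3, q), Rational(1, 2)) (Function('J')(q) = Pow(Add(q, -3), Rational(1, 2)) = Pow(Add(-3, q), Rational(1, 2)))
Add(Function('V')(7, Mul(-1, -5)), Mul(Function('J')(-5), Mul(-4, -18))) = Add(Pow(Mul(-1, -5), -1), Mul(Pow(Add(-3, -5), Rational(1, 2)), Mul(-4, -18))) = Add(Pow(5, -1), Mul(Pow(-8, Rational(1, 2)), 72)) = Add(Rational(1, 5), Mul(Mul(2, I, Pow(2, Rational(1, 2))), 72)) = Add(Rational(1, 5), Mul(144, I, Pow(2, Rational(1, 2))))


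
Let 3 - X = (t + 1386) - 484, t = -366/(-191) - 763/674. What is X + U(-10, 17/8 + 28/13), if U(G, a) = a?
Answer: -5994663169/6694168 ≈ -895.50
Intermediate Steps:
t = 100951/128734 (t = -366*(-1/191) - 763*1/674 = 366/191 - 763/674 = 100951/128734 ≈ 0.78418)
X = -115832817/128734 (X = 3 - ((100951/128734 + 1386) - 484) = 3 - (178526275/128734 - 484) = 3 - 1*116219019/128734 = 3 - 116219019/128734 = -115832817/128734 ≈ -899.78)
X + U(-10, 17/8 + 28/13) = -115832817/128734 + (17/8 + 28/13) = -115832817/128734 + 445/104 = -5994663169/6694168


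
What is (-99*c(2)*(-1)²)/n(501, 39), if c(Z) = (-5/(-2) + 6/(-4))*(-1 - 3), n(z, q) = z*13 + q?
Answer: 11/182 ≈ 0.060440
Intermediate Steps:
n(z, q) = q + 13*z (n(z, q) = 13*z + q = q + 13*z)
c(Z) = -4 (c(Z) = (-5*(-½) + 6*(-¼))*(-4) = (5/2 - 3/2)*(-4) = 1*(-4) = -4)
(-99*c(2)*(-1)²)/n(501, 39) = (-99*(-4)*(-1)²)/(39 + 13*501) = (396*1)/(39 + 6513) = 396/6552 = 396*(1/6552) = 11/182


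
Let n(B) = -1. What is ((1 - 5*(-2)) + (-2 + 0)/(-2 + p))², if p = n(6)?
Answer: 1225/9 ≈ 136.11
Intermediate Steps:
p = -1
((1 - 5*(-2)) + (-2 + 0)/(-2 + p))² = ((1 - 5*(-2)) + (-2 + 0)/(-2 - 1))² = ((1 + 10) - 2/(-3))² = (11 - 2*(-⅓))² = (11 + ⅔)² = (35/3)² = 1225/9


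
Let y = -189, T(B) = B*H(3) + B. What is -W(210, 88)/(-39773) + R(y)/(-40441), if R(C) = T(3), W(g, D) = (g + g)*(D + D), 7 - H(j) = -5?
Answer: 2987847573/1608459893 ≈ 1.8576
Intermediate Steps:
H(j) = 12 (H(j) = 7 - 1*(-5) = 7 + 5 = 12)
T(B) = 13*B (T(B) = B*12 + B = 12*B + B = 13*B)
W(g, D) = 4*D*g (W(g, D) = (2*g)*(2*D) = 4*D*g)
R(C) = 39 (R(C) = 13*3 = 39)
-W(210, 88)/(-39773) + R(y)/(-40441) = -4*88*210/(-39773) + 39/(-40441) = -1*73920*(-1/39773) + 39*(-1/40441) = -73920*(-1/39773) - 39/40441 = 73920/39773 - 39/40441 = 2987847573/1608459893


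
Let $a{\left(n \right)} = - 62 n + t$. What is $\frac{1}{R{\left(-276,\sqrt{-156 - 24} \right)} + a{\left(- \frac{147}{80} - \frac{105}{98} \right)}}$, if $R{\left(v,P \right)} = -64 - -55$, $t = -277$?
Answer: $- \frac{280}{29581} \approx -0.0094655$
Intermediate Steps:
$R{\left(v,P \right)} = -9$ ($R{\left(v,P \right)} = -64 + 55 = -9$)
$a{\left(n \right)} = -277 - 62 n$ ($a{\left(n \right)} = - 62 n - 277 = -277 - 62 n$)
$\frac{1}{R{\left(-276,\sqrt{-156 - 24} \right)} + a{\left(- \frac{147}{80} - \frac{105}{98} \right)}} = \frac{1}{-9 - \left(277 + 62 \left(- \frac{147}{80} - \frac{105}{98}\right)\right)} = \frac{1}{-9 - \left(277 + 62 \left(\left(-147\right) \frac{1}{80} - \frac{15}{14}\right)\right)} = \frac{1}{-9 - \left(277 + 62 \left(- \frac{147}{80} - \frac{15}{14}\right)\right)} = \frac{1}{-9 - \frac{27061}{280}} = \frac{1}{- \frac{29581}{280}} = - \frac{280}{29581}$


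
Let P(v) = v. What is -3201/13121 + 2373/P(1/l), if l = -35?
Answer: -1089767856/13121 ≈ -83055.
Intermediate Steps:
-3201/13121 + 2373/P(1/l) = -3201/13121 + 2373/(1/(-35)) = -3201*1/13121 + 2373/(-1/35) = -3201/13121 + 2373*(-35) = -3201/13121 - 83055 = -1089767856/13121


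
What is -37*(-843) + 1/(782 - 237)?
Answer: 16999096/545 ≈ 31191.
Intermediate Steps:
-37*(-843) + 1/(782 - 237) = 31191 + 1/545 = 16999096/545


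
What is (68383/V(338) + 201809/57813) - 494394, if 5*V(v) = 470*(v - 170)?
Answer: -7164541674459/14491792 ≈ -4.9439e+5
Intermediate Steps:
V(v) = -15980 + 94*v (V(v) = (470*(v - 170))/5 = (470*(-170 + v))/5 = (-79900 + 470*v)/5 = -15980 + 94*v)
(68383/V(338) + 201809/57813) - 494394 = (68383/(-15980 + 94*338) + 201809/57813) - 494394 = (68383/(-15980 + 31772) + 201809*(1/57813)) - 494394 = (68383/15792 + 201809/57813) - 494394 = (68383*(1/15792) + 201809/57813) - 494394 = (9769/2256 + 201809/57813) - 494394 = 113339589/14491792 - 494394 = -7164541674459/14491792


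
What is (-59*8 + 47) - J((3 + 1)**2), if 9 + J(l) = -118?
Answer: -298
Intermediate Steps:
J(l) = -127 (J(l) = -9 - 118 = -127)
(-59*8 + 47) - J((3 + 1)**2) = (-59*8 + 47) - 1*(-127) = (-472 + 47) + 127 = -425 + 127 = -298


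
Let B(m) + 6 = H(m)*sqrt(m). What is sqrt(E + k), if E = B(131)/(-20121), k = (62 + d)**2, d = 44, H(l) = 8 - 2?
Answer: sqrt(505438540778 - 13414*sqrt(131))/6707 ≈ 106.00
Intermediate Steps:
H(l) = 6
B(m) = -6 + 6*sqrt(m)
k = 11236 (k = (62 + 44)**2 = 106**2 = 11236)
E = 2/6707 - 2*sqrt(131)/6707 (E = (-6 + 6*sqrt(131))/(-20121) = (-6 + 6*sqrt(131))*(-1/20121) = 2/6707 - 2*sqrt(131)/6707 ≈ -0.0031148)
sqrt(E + k) = sqrt((2/6707 - 2*sqrt(131)/6707) + 11236) = sqrt(75359854/6707 - 2*sqrt(131)/6707)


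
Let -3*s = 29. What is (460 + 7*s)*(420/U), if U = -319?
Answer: -14980/29 ≈ -516.55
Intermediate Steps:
s = -29/3 (s = -1/3*29 = -29/3 ≈ -9.6667)
(460 + 7*s)*(420/U) = (460 + 7*(-29/3))*(420/(-319)) = (460 - 203/3)*(420*(-1/319)) = (1177/3)*(-420/319) = -14980/29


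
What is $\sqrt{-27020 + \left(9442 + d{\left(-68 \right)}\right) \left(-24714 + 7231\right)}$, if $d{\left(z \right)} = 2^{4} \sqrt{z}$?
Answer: $\sqrt{-165101506 - 559456 i \sqrt{17}} \approx 89.76 - 12850.0 i$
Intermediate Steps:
$d{\left(z \right)} = 16 \sqrt{z}$
$\sqrt{-27020 + \left(9442 + d{\left(-68 \right)}\right) \left(-24714 + 7231\right)} = \sqrt{-27020 + \left(9442 + 16 \sqrt{-68}\right) \left(-24714 + 7231\right)} = \sqrt{-27020 + \left(9442 + 16 \cdot 2 i \sqrt{17}\right) \left(-17483\right)} = \sqrt{-27020 + \left(9442 + 32 i \sqrt{17}\right) \left(-17483\right)} = \sqrt{-27020 - \left(165074486 + 559456 i \sqrt{17}\right)} = \sqrt{-165101506 - 559456 i \sqrt{17}}$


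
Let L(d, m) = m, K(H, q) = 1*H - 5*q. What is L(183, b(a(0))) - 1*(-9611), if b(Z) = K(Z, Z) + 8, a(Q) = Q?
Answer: 9619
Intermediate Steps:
K(H, q) = H - 5*q
b(Z) = 8 - 4*Z (b(Z) = (Z - 5*Z) + 8 = -4*Z + 8 = 8 - 4*Z)
L(183, b(a(0))) - 1*(-9611) = (8 - 4*0) - 1*(-9611) = (8 + 0) + 9611 = 8 + 9611 = 9619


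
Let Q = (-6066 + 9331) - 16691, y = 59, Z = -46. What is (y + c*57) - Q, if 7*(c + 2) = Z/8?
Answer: 373077/28 ≈ 13324.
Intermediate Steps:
Q = -13426 (Q = 3265 - 16691 = -13426)
c = -79/28 (c = -2 + (-46/8)/7 = -2 + (-46*1/8)/7 = -2 + (1/7)*(-23/4) = -2 - 23/28 = -79/28 ≈ -2.8214)
(y + c*57) - Q = (59 - 79/28*57) - 1*(-13426) = (59 - 4503/28) + 13426 = -2851/28 + 13426 = 373077/28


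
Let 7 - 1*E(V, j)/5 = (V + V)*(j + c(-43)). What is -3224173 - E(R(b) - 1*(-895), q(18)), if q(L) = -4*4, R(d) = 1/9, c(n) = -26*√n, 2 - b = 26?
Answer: -30306832/9 - 2094560*I*√43/9 ≈ -3.3674e+6 - 1.5261e+6*I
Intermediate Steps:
b = -24 (b = 2 - 1*26 = 2 - 26 = -24)
R(d) = ⅑
q(L) = -16
E(V, j) = 35 - 10*V*(j - 26*I*√43) (E(V, j) = 35 - 5*(V + V)*(j - 26*I*√43) = 35 - 5*2*V*(j - 26*I*√43) = 35 - 10*V*(j - 26*I*√43))
-3224173 - E(R(b) - 1*(-895), q(18)) = -3224173 - (35 - 10*(⅑ - 1*(-895))*(-16) + 260*I*(⅑ - 1*(-895))*√43) = -3224173 - (35 - 10*(⅑ + 895)*(-16) + 260*I*(⅑ + 895)*√43) = -3224173 - (35 - 10*8056/9*(-16) + 260*I*(8056/9)*√43) = -3224173 - (35 + 1288960/9 + 2094560*I*√43/9) = -3224173 - (1289275/9 + 2094560*I*√43/9) = -3224173 + (-1289275/9 - 2094560*I*√43/9) = -30306832/9 - 2094560*I*√43/9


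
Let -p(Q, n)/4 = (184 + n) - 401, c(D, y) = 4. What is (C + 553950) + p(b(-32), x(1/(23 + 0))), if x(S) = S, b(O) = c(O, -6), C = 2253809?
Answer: 64598417/23 ≈ 2.8086e+6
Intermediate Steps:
b(O) = 4
p(Q, n) = 868 - 4*n (p(Q, n) = -4*((184 + n) - 401) = -4*(-217 + n) = 868 - 4*n)
(C + 553950) + p(b(-32), x(1/(23 + 0))) = (2253809 + 553950) + (868 - 4/(23 + 0)) = 2807759 + (868 - 4/23) = 2807759 + 19960/23 = 64598417/23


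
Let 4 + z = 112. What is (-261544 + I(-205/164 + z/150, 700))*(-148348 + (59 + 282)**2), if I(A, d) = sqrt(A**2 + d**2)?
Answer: 8386931448 - 32067*sqrt(4900002809)/100 ≈ 8.3645e+9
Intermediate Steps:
z = 108 (z = -4 + 112 = 108)
(-261544 + I(-205/164 + z/150, 700))*(-148348 + (59 + 282)**2) = (-261544 + sqrt((-205/164 + 108/150)**2 + 700**2))*(-148348 + (59 + 282)**2) = (-261544 + sqrt((-205*1/164 + 108*(1/150))**2 + 490000))*(-148348 + 341**2) = (-261544 + sqrt((-5/4 + 18/25)**2 + 490000))*(-148348 + 116281) = (-261544 + sqrt((-53/100)**2 + 490000))*(-32067) = (-261544 + sqrt(2809/10000 + 490000))*(-32067) = (-261544 + sqrt(4900002809/10000))*(-32067) = (-261544 + sqrt(4900002809)/100)*(-32067) = 8386931448 - 32067*sqrt(4900002809)/100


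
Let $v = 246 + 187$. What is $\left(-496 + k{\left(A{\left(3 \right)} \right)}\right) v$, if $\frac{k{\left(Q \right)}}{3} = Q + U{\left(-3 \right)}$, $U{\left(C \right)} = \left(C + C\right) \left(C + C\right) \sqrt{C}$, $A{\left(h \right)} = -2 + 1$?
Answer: $-216067 + 46764 i \sqrt{3} \approx -2.1607 \cdot 10^{5} + 80998.0 i$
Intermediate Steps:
$A{\left(h \right)} = -1$
$U{\left(C \right)} = 4 C^{\frac{5}{2}}$ ($U{\left(C \right)} = 2 C 2 C \sqrt{C} = 4 C^{2} \sqrt{C} = 4 C^{\frac{5}{2}}$)
$k{\left(Q \right)} = 3 Q + 108 i \sqrt{3}$ ($k{\left(Q \right)} = 3 \left(Q + 4 \left(-3\right)^{\frac{5}{2}}\right) = 3 \left(Q + 4 \cdot 9 i \sqrt{3}\right) = 3 \left(Q + 36 i \sqrt{3}\right) = 3 Q + 108 i \sqrt{3}$)
$v = 433$
$\left(-496 + k{\left(A{\left(3 \right)} \right)}\right) v = \left(-496 + \left(3 \left(-1\right) + 108 i \sqrt{3}\right)\right) 433 = \left(-496 - \left(3 - 108 i \sqrt{3}\right)\right) 433 = \left(-499 + 108 i \sqrt{3}\right) 433 = -216067 + 46764 i \sqrt{3}$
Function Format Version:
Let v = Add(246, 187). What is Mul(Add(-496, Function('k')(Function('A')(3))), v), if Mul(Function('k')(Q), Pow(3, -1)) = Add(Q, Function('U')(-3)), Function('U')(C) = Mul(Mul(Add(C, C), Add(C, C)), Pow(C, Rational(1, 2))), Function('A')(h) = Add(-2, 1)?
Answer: Add(-216067, Mul(46764, I, Pow(3, Rational(1, 2)))) ≈ Add(-2.1607e+5, Mul(80998., I))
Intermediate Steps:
Function('A')(h) = -1
Function('U')(C) = Mul(4, Pow(C, Rational(5, 2))) (Function('U')(C) = Mul(Mul(Mul(2, C), Mul(2, C)), Pow(C, Rational(1, 2))) = Mul(Mul(4, Pow(C, 2)), Pow(C, Rational(1, 2))) = Mul(4, Pow(C, Rational(5, 2))))
Function('k')(Q) = Add(Mul(3, Q), Mul(108, I, Pow(3, Rational(1, 2)))) (Function('k')(Q) = Mul(3, Add(Q, Mul(4, Pow(-3, Rational(5, 2))))) = Mul(3, Add(Q, Mul(4, Mul(9, I, Pow(3, Rational(1, 2)))))) = Mul(3, Add(Q, Mul(36, I, Pow(3, Rational(1, 2))))) = Add(Mul(3, Q), Mul(108, I, Pow(3, Rational(1, 2)))))
v = 433
Mul(Add(-496, Function('k')(Function('A')(3))), v) = Mul(Add(-496, Add(Mul(3, -1), Mul(108, I, Pow(3, Rational(1, 2))))), 433) = Mul(Add(-496, Add(-3, Mul(108, I, Pow(3, Rational(1, 2))))), 433) = Mul(Add(-499, Mul(108, I, Pow(3, Rational(1, 2)))), 433) = Add(-216067, Mul(46764, I, Pow(3, Rational(1, 2))))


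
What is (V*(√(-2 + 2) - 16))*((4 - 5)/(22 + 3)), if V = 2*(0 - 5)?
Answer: -32/5 ≈ -6.4000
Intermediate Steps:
V = -10 (V = 2*(-5) = -10)
(V*(√(-2 + 2) - 16))*((4 - 5)/(22 + 3)) = (-10*(√(-2 + 2) - 16))*((4 - 5)/(22 + 3)) = (-10*(√0 - 16))*(-1/25) = (-10*(0 - 16))*(-1*1/25) = -10*(-16)*(-1/25) = 160*(-1/25) = -32/5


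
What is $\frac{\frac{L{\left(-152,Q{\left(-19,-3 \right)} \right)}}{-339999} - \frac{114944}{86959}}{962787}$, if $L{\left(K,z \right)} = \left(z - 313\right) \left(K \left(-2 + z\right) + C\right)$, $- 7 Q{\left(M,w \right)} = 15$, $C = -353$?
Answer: $- \frac{1543383687646}{1394820989825038083} \approx -1.1065 \cdot 10^{-6}$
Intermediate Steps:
$Q{\left(M,w \right)} = - \frac{15}{7}$ ($Q{\left(M,w \right)} = \left(- \frac{1}{7}\right) 15 = - \frac{15}{7}$)
$L{\left(K,z \right)} = \left(-353 + K \left(-2 + z\right)\right) \left(-313 + z\right)$ ($L{\left(K,z \right)} = \left(z - 313\right) \left(K \left(-2 + z\right) - 353\right) = \left(-313 + z\right) \left(-353 + K \left(-2 + z\right)\right) = \left(-353 + K \left(-2 + z\right)\right) \left(-313 + z\right)$)
$\frac{\frac{L{\left(-152,Q{\left(-19,-3 \right)} \right)}}{-339999} - \frac{114944}{86959}}{962787} = \frac{\frac{110489 - - \frac{5295}{7} + 626 \left(-152\right) - 152 \left(- \frac{15}{7}\right)^{2} - \left(-47880\right) \left(- \frac{15}{7}\right)}{-339999} - \frac{114944}{86959}}{962787} = \left(\left(110489 + \frac{5295}{7} - 95152 - \frac{34200}{49} - 102600\right) \left(- \frac{1}{339999}\right) - \frac{114944}{86959}\right) \frac{1}{962787} = \left(\left(- \frac{4273022}{49}\right) \left(- \frac{1}{339999}\right) - \frac{114944}{86959}\right) \frac{1}{962787} = \left(\frac{4273022}{16659951} - \frac{114944}{86959}\right) \frac{1}{962787} = \left(- \frac{1543383687646}{1448732679009}\right) \frac{1}{962787} = - \frac{1543383687646}{1394820989825038083}$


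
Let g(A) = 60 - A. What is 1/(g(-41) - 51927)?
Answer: -1/51826 ≈ -1.9295e-5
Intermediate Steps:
1/(g(-41) - 51927) = 1/((60 - 1*(-41)) - 51927) = 1/((60 + 41) - 51927) = 1/(101 - 51927) = 1/(-51826) = -1/51826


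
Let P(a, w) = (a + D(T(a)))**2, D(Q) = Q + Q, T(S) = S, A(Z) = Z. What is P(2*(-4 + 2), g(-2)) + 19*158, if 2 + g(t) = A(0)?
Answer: 3146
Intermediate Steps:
g(t) = -2 (g(t) = -2 + 0 = -2)
D(Q) = 2*Q
P(a, w) = 9*a**2 (P(a, w) = (a + 2*a)**2 = (3*a)**2 = 9*a**2)
P(2*(-4 + 2), g(-2)) + 19*158 = 9*(2*(-4 + 2))**2 + 19*158 = 9*(2*(-2))**2 + 3002 = 9*(-4)**2 + 3002 = 9*16 + 3002 = 144 + 3002 = 3146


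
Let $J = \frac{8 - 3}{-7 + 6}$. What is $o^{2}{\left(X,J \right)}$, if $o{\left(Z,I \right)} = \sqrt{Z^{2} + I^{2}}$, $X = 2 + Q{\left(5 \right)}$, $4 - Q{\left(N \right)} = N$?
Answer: $26$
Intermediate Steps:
$Q{\left(N \right)} = 4 - N$
$J = -5$ ($J = \frac{5}{-1} = 5 \left(-1\right) = -5$)
$X = 1$ ($X = 2 + \left(4 - 5\right) = 2 - 1 = 1$)
$o{\left(Z,I \right)} = \sqrt{I^{2} + Z^{2}}$
$o^{2}{\left(X,J \right)} = \left(\sqrt{\left(-5\right)^{2} + 1^{2}}\right)^{2} = \left(\sqrt{25 + 1}\right)^{2} = \left(\sqrt{26}\right)^{2} = 26$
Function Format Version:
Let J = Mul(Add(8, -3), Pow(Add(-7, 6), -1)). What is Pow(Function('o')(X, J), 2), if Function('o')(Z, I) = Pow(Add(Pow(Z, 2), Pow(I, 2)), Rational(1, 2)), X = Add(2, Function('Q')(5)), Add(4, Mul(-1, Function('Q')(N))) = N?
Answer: 26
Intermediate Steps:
Function('Q')(N) = Add(4, Mul(-1, N))
J = -5 (J = Mul(5, Pow(-1, -1)) = Mul(5, -1) = -5)
X = 1 (X = Add(2, Add(4, Mul(-1, 5))) = Add(2, Add(4, -5)) = Add(2, -1) = 1)
Function('o')(Z, I) = Pow(Add(Pow(I, 2), Pow(Z, 2)), Rational(1, 2))
Pow(Function('o')(X, J), 2) = Pow(Pow(Add(Pow(-5, 2), Pow(1, 2)), Rational(1, 2)), 2) = Pow(Pow(Add(25, 1), Rational(1, 2)), 2) = Pow(Pow(26, Rational(1, 2)), 2) = 26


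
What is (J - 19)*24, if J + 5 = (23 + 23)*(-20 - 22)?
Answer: -46944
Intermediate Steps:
J = -1937 (J = -5 + (23 + 23)*(-20 - 22) = -5 + 46*(-42) = -5 - 1932 = -1937)
(J - 19)*24 = (-1937 - 19)*24 = -1956*24 = -46944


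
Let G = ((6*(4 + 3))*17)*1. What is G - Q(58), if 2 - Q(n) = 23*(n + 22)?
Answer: 2552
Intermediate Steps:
Q(n) = -504 - 23*n (Q(n) = 2 - 23*(n + 22) = 2 - 23*(22 + n) = 2 - (506 + 23*n) = 2 + (-506 - 23*n) = -504 - 23*n)
G = 714 (G = ((6*7)*17)*1 = (42*17)*1 = 714*1 = 714)
G - Q(58) = 714 - (-504 - 23*58) = 714 - (-504 - 1334) = 714 - 1*(-1838) = 714 + 1838 = 2552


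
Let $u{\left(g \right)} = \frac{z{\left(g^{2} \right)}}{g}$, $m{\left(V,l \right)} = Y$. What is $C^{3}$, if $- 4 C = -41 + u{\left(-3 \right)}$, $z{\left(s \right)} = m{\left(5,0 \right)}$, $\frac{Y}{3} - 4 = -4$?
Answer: $\frac{68921}{64} \approx 1076.9$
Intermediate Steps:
$Y = 0$ ($Y = 12 + 3 \left(-4\right) = 12 - 12 = 0$)
$m{\left(V,l \right)} = 0$
$z{\left(s \right)} = 0$
$u{\left(g \right)} = 0$ ($u{\left(g \right)} = \frac{0}{g} = 0$)
$C = \frac{41}{4}$ ($C = - \frac{-41 + 0}{4} = \left(- \frac{1}{4}\right) \left(-41\right) = \frac{41}{4} \approx 10.25$)
$C^{3} = \left(\frac{41}{4}\right)^{3} = \frac{68921}{64}$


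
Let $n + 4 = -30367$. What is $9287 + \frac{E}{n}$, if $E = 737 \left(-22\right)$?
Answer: $\frac{2331171}{251} \approx 9287.5$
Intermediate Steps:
$n = -30371$ ($n = -4 - 30367 = -30371$)
$E = -16214$
$9287 + \frac{E}{n} = 9287 - \frac{16214}{-30371} = 9287 - - \frac{134}{251} = 9287 + \frac{134}{251} = \frac{2331171}{251}$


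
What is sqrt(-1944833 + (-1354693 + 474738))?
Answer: 2*I*sqrt(706197) ≈ 1680.7*I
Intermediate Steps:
sqrt(-1944833 + (-1354693 + 474738)) = sqrt(-1944833 - 879955) = sqrt(-2824788) = 2*I*sqrt(706197)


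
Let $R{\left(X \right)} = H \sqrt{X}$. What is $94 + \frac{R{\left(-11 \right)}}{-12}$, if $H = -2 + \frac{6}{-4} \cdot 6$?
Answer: $94 + \frac{11 i \sqrt{11}}{12} \approx 94.0 + 3.0402 i$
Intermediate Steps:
$H = -11$ ($H = -2 + 6 \left(- \frac{1}{4}\right) 6 = -2 - 9 = -11$)
$R{\left(X \right)} = - 11 \sqrt{X}$
$94 + \frac{R{\left(-11 \right)}}{-12} = 94 + \frac{\left(-11\right) \sqrt{-11}}{-12} = 94 + - 11 i \sqrt{11} \left(- \frac{1}{12}\right) = 94 + \frac{11 i \sqrt{11}}{12}$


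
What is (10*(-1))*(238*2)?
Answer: -4760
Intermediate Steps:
(10*(-1))*(238*2) = -10*476 = -4760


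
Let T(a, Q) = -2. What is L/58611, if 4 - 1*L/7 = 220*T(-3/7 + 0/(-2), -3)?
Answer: 148/2791 ≈ 0.053028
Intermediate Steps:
L = 3108 (L = 28 - 1540*(-2) = 28 - 7*(-440) = 28 + 3080 = 3108)
L/58611 = 3108/58611 = 3108*(1/58611) = 148/2791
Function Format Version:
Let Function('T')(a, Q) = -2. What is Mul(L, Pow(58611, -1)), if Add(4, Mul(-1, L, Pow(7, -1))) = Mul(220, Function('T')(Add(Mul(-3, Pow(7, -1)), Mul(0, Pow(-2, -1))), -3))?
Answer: Rational(148, 2791) ≈ 0.053028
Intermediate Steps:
L = 3108 (L = Add(28, Mul(-7, Mul(220, -2))) = Add(28, Mul(-7, -440)) = Add(28, 3080) = 3108)
Mul(L, Pow(58611, -1)) = Mul(3108, Pow(58611, -1)) = Mul(3108, Rational(1, 58611)) = Rational(148, 2791)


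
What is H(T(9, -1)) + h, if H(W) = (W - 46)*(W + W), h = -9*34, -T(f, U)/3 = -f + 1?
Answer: -1362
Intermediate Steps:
T(f, U) = -3 + 3*f (T(f, U) = -3*(-f + 1) = -3*(1 - f) = -3 + 3*f)
h = -306
H(W) = 2*W*(-46 + W) (H(W) = (-46 + W)*(2*W) = 2*W*(-46 + W))
H(T(9, -1)) + h = 2*(-3 + 3*9)*(-46 + (-3 + 3*9)) - 306 = 2*(-3 + 27)*(-46 + (-3 + 27)) - 306 = 2*24*(-46 + 24) - 306 = 2*24*(-22) - 306 = -1056 - 306 = -1362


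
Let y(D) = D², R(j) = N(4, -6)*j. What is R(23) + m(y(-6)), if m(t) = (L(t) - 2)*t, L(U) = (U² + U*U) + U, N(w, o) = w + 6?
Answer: 94766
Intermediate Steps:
N(w, o) = 6 + w
R(j) = 10*j (R(j) = (6 + 4)*j = 10*j)
L(U) = U + 2*U² (L(U) = (U² + U²) + U = 2*U² + U = U + 2*U²)
m(t) = t*(-2 + t*(1 + 2*t)) (m(t) = (t*(1 + 2*t) - 2)*t = (-2 + t*(1 + 2*t))*t = t*(-2 + t*(1 + 2*t)))
R(23) + m(y(-6)) = 10*23 + (-6)²*(-2 + (-6)²*(1 + 2*(-6)²)) = 230 + 36*(-2 + 36*(1 + 2*36)) = 230 + 36*(-2 + 36*(1 + 72)) = 230 + 36*(-2 + 36*73) = 230 + 36*(-2 + 2628) = 230 + 36*2626 = 230 + 94536 = 94766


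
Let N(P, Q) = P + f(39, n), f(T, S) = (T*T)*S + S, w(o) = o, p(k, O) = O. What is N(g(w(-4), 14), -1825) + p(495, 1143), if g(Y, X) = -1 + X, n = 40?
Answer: 62036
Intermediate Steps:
f(T, S) = S + S*T² (f(T, S) = T²*S + S = S*T² + S = S + S*T²)
N(P, Q) = 60880 + P (N(P, Q) = P + 40*(1 + 39²) = P + 40*(1 + 1521) = P + 40*1522 = P + 60880 = 60880 + P)
N(g(w(-4), 14), -1825) + p(495, 1143) = (60880 + (-1 + 14)) + 1143 = (60880 + 13) + 1143 = 60893 + 1143 = 62036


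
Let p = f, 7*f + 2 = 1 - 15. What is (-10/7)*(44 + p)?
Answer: -2920/49 ≈ -59.592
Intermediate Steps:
f = -16/7 (f = -2/7 + (1 - 15)/7 = -2/7 + (⅐)*(-14) = -2/7 - 2 = -16/7 ≈ -2.2857)
p = -16/7 ≈ -2.2857
(-10/7)*(44 + p) = (-10/7)*(44 - 16/7) = -10*⅐*(292/7) = -10/7*292/7 = -2920/49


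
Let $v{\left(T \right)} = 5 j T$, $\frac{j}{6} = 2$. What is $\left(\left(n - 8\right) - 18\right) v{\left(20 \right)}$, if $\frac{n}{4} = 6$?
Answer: $-2400$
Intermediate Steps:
$j = 12$ ($j = 6 \cdot 2 = 12$)
$n = 24$ ($n = 4 \cdot 6 = 24$)
$v{\left(T \right)} = 60 T$ ($v{\left(T \right)} = 5 \cdot 12 T = 60 T$)
$\left(\left(n - 8\right) - 18\right) v{\left(20 \right)} = \left(\left(24 - 8\right) - 18\right) 60 \cdot 20 = \left(16 - 18\right) 1200 = \left(-2\right) 1200 = -2400$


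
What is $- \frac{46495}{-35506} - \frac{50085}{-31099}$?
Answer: $\frac{3224266015}{1104201094} \approx 2.92$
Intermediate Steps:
$- \frac{46495}{-35506} - \frac{50085}{-31099} = \left(-46495\right) \left(- \frac{1}{35506}\right) - - \frac{50085}{31099} = \frac{46495}{35506} + \frac{50085}{31099} = \frac{3224266015}{1104201094}$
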